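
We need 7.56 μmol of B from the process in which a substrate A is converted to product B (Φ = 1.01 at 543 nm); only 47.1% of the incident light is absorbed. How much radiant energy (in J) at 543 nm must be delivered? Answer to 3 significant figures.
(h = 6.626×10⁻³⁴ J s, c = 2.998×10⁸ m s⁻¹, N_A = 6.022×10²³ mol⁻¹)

Product: 7.56 μmol = 7.56×10⁻⁶ mol.
Photons that must be absorbed: 7.56×10⁻⁶ / 1.01 = 7.485×10⁻⁶ mol.
Incident photons needed: 7.485×10⁻⁶ / 0.471 = 1.589×10⁻⁵ mol.
Photon energy: hc/λ = 3.658×10⁻¹⁹ J; per mole, 2.203×10⁵ J mol⁻¹.
Energy required: 1.589×10⁻⁵ × 2.203×10⁵ = 3.50 J.

3.50 J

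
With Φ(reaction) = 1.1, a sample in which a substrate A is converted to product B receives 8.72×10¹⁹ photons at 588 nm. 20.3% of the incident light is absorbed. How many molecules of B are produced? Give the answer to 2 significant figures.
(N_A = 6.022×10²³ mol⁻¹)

1.9×10¹⁹ molecules

Moles of photons: 8.72×10¹⁹ / 6.022×10²³ = 1.448×10⁻⁴ mol.
Photons absorbed: 0.203 × 1.448×10⁻⁴ = 2.939×10⁻⁵ mol.
Product: Φ × n_abs = 1.1 × 2.939×10⁻⁵ = 3.233×10⁻⁵ mol.
As a count: 3.233×10⁻⁵ × 6.022×10²³ = 1.9×10¹⁹.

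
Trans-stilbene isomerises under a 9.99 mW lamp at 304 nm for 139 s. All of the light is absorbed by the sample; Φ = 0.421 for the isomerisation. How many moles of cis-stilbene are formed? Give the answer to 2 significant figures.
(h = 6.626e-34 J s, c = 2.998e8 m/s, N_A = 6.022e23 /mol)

Photon energy at 304 nm: hc/λ = (6.626e-34)(2.998e8)/(304e-9) = 6.534e-19 J.
Energy delivered: (9.99 mW)(139 s) = 1.389 J.
Photons incident: 1.389 / 6.534e-19 = 2.126e18, i.e. 2.126e18/6.022e23 = 3.530e-6 mol.
Product: Φ × n_abs = 0.421 × 3.530e-6 = 1.486e-6 mol.

1.5e-6 mol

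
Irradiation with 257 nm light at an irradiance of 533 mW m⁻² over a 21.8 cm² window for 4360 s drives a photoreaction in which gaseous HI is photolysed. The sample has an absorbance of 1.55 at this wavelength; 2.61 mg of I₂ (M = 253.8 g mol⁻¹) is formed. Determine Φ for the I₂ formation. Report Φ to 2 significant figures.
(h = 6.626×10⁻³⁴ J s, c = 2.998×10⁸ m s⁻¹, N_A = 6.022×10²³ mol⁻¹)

Φ = 0.97

Product: 2.61 mg / 253.8 g mol⁻¹ = 1.028×10⁻⁵ mol.
Photon energy at 257 nm: hc/λ = (6.626×10⁻³⁴)(2.998×10⁸)/(257×10⁻⁹) = 7.729×10⁻¹⁹ J.
Energy delivered: (533 mW m⁻²)(21.8×10⁻⁴ m²)(4360 s) = 5.066 J.
Photons incident: 5.066 / 7.729×10⁻¹⁹ = 6.555×10¹⁸, i.e. 6.555×10¹⁸/6.022×10²³ = 1.089×10⁻⁵ mol.
Fraction absorbed: 1 − 10^(−1.55) = 0.9718.
Photons absorbed: 0.9718 × 1.089×10⁻⁵ = 1.058×10⁻⁵ mol.
Φ = 1.028×10⁻⁵ mol / 1.058×10⁻⁵ mol photons = 0.97.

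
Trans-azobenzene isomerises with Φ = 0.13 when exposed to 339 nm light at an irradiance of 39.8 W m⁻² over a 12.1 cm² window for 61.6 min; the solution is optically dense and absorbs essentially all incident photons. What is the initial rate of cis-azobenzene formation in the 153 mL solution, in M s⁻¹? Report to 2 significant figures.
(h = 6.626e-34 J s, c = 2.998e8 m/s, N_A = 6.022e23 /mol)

Photon energy at 339 nm: hc/λ = (6.626e-34)(2.998e8)/(339e-9) = 5.860e-19 J.
Energy delivered: (39.8 W m⁻²)(12.1e-4 m²)(3696 s) = 178.0 J.
Photons incident: 178.0 / 5.860e-19 = 3.038e20, i.e. 3.038e20/6.022e23 = 5.045e-4 mol.
Product formed: 0.13 × 5.045e-4 = 6.559e-5 mol.
Rate: 6.559e-5 mol / (3696 s × 0.153 L) = 1.2e-7 M s⁻¹.

1.2e-7 M s⁻¹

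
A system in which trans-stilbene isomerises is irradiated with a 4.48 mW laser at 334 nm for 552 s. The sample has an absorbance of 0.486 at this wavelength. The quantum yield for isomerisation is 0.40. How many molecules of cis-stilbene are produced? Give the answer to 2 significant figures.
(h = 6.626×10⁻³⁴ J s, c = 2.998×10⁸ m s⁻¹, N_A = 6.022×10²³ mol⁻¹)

1.1×10¹⁸ molecules

Photon energy at 334 nm: hc/λ = (6.626×10⁻³⁴)(2.998×10⁸)/(334×10⁻⁹) = 5.948×10⁻¹⁹ J.
Energy delivered: (4.48 mW)(552 s) = 2.473 J.
Photons incident: 2.473 / 5.948×10⁻¹⁹ = 4.158×10¹⁸, i.e. 4.158×10¹⁸/6.022×10²³ = 6.905×10⁻⁶ mol.
Fraction absorbed: 1 − 10^(−0.486) = 0.6734.
Photons absorbed: 0.6734 × 6.905×10⁻⁶ = 4.650×10⁻⁶ mol.
Product: Φ × n_abs = 0.40 × 4.650×10⁻⁶ = 1.860×10⁻⁶ mol.
As a count: 1.860×10⁻⁶ × 6.022×10²³ = 1.1×10¹⁸.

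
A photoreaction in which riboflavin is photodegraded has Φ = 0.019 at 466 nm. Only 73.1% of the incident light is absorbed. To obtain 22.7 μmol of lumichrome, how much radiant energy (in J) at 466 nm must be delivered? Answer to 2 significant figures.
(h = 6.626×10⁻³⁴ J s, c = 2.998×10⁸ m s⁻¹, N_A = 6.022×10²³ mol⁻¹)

Product: 22.7 μmol = 2.27×10⁻⁵ mol.
Photons that must be absorbed: 2.27×10⁻⁵ / 0.019 = 0.001195 mol.
Incident photons needed: 0.001195 / 0.731 = 0.001635 mol.
Photon energy: hc/λ = 4.263×10⁻¹⁹ J; per mole, 2.567×10⁵ J mol⁻¹.
Energy required: 0.001635 × 2.567×10⁵ = 420 J.

420 J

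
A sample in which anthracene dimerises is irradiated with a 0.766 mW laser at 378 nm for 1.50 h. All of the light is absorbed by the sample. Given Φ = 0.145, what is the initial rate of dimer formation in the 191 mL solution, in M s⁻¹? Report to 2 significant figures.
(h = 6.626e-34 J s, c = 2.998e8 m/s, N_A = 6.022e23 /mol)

1.8e-9 M s⁻¹

Photon energy at 378 nm: hc/λ = (6.626e-34)(2.998e8)/(378e-9) = 5.255e-19 J.
Energy delivered: (0.766 mW)(5400 s) = 4.136 J.
Photons incident: 4.136 / 5.255e-19 = 7.871e18, i.e. 7.871e18/6.022e23 = 1.307e-5 mol.
Product formed: 0.145 × 1.307e-5 = 1.895e-6 mol.
Rate: 1.895e-6 mol / (5400 s × 0.191 L) = 1.8e-9 M s⁻¹.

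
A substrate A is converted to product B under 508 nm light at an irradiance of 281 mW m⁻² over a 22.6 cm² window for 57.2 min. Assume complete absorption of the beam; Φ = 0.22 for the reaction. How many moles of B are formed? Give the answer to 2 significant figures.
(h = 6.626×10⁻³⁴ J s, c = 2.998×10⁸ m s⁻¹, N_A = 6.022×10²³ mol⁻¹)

2.0×10⁻⁶ mol

Photon energy at 508 nm: hc/λ = (6.626×10⁻³⁴)(2.998×10⁸)/(508×10⁻⁹) = 3.910×10⁻¹⁹ J.
Energy delivered: (281 mW m⁻²)(22.6×10⁻⁴ m²)(3432 s) = 2.180 J.
Photons incident: 2.180 / 3.910×10⁻¹⁹ = 5.575×10¹⁸, i.e. 5.575×10¹⁸/6.022×10²³ = 9.258×10⁻⁶ mol.
Product: Φ × n_abs = 0.22 × 9.258×10⁻⁶ = 2.037×10⁻⁶ mol.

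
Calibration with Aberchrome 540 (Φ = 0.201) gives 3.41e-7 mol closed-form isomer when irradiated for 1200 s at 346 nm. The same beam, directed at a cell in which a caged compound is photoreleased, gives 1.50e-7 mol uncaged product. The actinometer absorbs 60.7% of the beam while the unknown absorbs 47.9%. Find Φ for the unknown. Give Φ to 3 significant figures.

Φ = 0.112

Photons absorbed by the actinometer: 3.41e-7 / 0.201 = 1.697e-6 mol.
Incident flux: 1.697e-6 / 0.607 = 2.796e-6 einstein.
Absorbed by unknown: 0.479 × 2.796e-6 = 1.339e-6 mol.
Φ(unknown) = 1.50e-7 / 1.339e-6 = 0.112.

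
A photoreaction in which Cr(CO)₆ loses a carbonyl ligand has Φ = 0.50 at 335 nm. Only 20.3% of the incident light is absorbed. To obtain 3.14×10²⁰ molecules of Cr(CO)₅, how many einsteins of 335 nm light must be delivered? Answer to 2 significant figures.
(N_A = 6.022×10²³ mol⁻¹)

0.0051 einstein

Product: 3.14×10²⁰ / 6.022×10²³ = 5.214×10⁻⁴ mol.
Photons that must be absorbed: 5.214×10⁻⁴ / 0.50 = 0.001043 mol.
Incident photons needed: 0.001043 / 0.203 = 0.005138 mol.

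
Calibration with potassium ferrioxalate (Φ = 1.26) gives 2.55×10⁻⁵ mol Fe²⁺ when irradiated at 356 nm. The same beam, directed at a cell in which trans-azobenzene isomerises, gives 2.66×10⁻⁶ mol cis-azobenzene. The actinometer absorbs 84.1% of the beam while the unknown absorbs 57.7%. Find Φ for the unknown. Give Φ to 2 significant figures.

Φ = 0.19

Photons absorbed by the actinometer: 2.55×10⁻⁵ / 1.26 = 2.024×10⁻⁵ mol.
Incident flux: 2.024×10⁻⁵ / 0.841 = 2.407×10⁻⁵ einstein.
Absorbed by unknown: 0.577 × 2.407×10⁻⁵ = 1.389×10⁻⁵ mol.
Φ(unknown) = 2.66×10⁻⁶ / 1.389×10⁻⁵ = 0.19.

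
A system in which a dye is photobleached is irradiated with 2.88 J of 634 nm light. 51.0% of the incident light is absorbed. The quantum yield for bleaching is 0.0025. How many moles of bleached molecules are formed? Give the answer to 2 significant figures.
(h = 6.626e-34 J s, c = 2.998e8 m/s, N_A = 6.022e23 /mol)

1.9e-8 mol

Photon energy at 634 nm: hc/λ = (6.626e-34)(2.998e8)/(634e-9) = 3.133e-19 J.
Photons incident: 2.88 / 3.133e-19 = 9.192e18, i.e. 9.192e18/6.022e23 = 1.526e-5 mol.
Photons absorbed: 0.510 × 1.526e-5 = 7.783e-6 mol.
Product: Φ × n_abs = 0.0025 × 7.783e-6 = 1.946e-8 mol.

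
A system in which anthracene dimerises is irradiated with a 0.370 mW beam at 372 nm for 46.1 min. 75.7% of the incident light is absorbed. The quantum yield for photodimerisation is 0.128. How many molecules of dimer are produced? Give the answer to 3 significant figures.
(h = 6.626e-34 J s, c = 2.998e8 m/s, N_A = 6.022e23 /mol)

Photon energy at 372 nm: hc/λ = (6.626e-34)(2.998e8)/(372e-9) = 5.340e-19 J.
Energy delivered: (0.370 mW)(2766 s) = 1.023 J.
Photons incident: 1.023 / 5.340e-19 = 1.916e18, i.e. 1.916e18/6.022e23 = 3.182e-6 mol.
Photons absorbed: 0.757 × 3.182e-6 = 2.409e-6 mol.
Product: Φ × n_abs = 0.128 × 2.409e-6 = 3.084e-7 mol.
As a count: 3.084e-7 × 6.022e23 = 1.86e17.

1.86e17 molecules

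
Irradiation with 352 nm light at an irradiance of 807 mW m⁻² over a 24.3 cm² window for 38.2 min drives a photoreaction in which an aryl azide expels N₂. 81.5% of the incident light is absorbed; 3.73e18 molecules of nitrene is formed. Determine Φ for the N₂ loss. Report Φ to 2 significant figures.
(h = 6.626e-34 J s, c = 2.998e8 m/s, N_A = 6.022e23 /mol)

Product: 3.73e18 / 6.022e23 = 6.194e-6 mol.
Photon energy at 352 nm: hc/λ = (6.626e-34)(2.998e8)/(352e-9) = 5.643e-19 J.
Energy delivered: (807 mW m⁻²)(24.3e-4 m²)(2292 s) = 4.495 J.
Photons incident: 4.495 / 5.643e-19 = 7.966e18, i.e. 7.966e18/6.022e23 = 1.323e-5 mol.
Photons absorbed: 0.815 × 1.323e-5 = 1.078e-5 mol.
Φ = 6.194e-6 mol / 1.078e-5 mol photons = 0.57.

Φ = 0.57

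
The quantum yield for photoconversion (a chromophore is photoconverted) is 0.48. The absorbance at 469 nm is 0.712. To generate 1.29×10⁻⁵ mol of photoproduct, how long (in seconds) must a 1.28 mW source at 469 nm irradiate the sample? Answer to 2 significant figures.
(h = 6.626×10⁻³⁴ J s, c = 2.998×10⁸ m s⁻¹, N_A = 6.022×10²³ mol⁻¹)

t ≈ 6600 s

Photons that must be absorbed: 1.29×10⁻⁵ / 0.48 = 2.688×10⁻⁵ mol.
Fraction absorbed: 1 − 10^(−0.712) = 0.8059.
Incident photons needed: 2.688×10⁻⁵ / 0.8059 = 3.335×10⁻⁵ mol.
Photon energy: hc/λ = 4.236×10⁻¹⁹ J; per mole, 2.551×10⁵ J mol⁻¹.
Energy required: 3.335×10⁻⁵ × 2.551×10⁵ = 8.508 J.
Time: 8.508 J / 0.00128 W = 6600 s.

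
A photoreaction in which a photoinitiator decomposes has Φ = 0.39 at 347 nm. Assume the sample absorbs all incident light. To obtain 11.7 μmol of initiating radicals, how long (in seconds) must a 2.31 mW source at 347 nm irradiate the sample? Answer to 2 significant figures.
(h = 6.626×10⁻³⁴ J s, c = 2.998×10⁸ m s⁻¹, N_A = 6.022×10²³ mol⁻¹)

Product: 11.7 μmol = 1.17×10⁻⁵ mol.
Photons that must be absorbed: 1.17×10⁻⁵ / 0.39 = 3.000×10⁻⁵ mol.
Photon energy: hc/λ = 5.725×10⁻¹⁹ J; per mole, 3.448×10⁵ J mol⁻¹.
Energy required: 3.000×10⁻⁵ × 3.448×10⁵ = 10.34 J.
Time: 10.34 J / 0.00231 W = 4500 s.

t ≈ 4500 s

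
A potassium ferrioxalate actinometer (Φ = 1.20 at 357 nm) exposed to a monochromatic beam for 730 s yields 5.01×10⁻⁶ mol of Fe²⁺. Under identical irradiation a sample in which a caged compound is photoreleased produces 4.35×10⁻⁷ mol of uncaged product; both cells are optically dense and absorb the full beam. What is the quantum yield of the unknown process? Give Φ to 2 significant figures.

Photons absorbed by the actinometer: 5.01×10⁻⁶ / 1.20 = 4.175×10⁻⁶ mol.
Φ(unknown) = 4.35×10⁻⁷ / 4.175×10⁻⁶ = 0.10.

Φ = 0.10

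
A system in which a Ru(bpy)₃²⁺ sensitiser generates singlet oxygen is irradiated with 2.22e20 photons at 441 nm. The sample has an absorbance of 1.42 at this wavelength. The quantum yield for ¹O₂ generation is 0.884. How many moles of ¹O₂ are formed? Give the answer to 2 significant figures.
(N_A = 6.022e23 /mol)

Moles of photons: 2.22e20 / 6.022e23 = 3.686e-4 mol.
Fraction absorbed: 1 − 10^(−1.42) = 0.9620.
Photons absorbed: 0.9620 × 3.686e-4 = 3.546e-4 mol.
Product: Φ × n_abs = 0.884 × 3.546e-4 = 3.135e-4 mol.

3.1e-4 mol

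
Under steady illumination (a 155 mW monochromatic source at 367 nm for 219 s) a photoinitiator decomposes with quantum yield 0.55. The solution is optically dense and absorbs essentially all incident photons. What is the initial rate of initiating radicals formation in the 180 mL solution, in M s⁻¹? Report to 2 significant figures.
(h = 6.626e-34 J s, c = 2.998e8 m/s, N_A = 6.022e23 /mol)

Photon energy at 367 nm: hc/λ = (6.626e-34)(2.998e8)/(367e-9) = 5.413e-19 J.
Energy delivered: (155 mW)(219 s) = 33.95 J.
Photons incident: 33.95 / 5.413e-19 = 6.272e19, i.e. 6.272e19/6.022e23 = 1.042e-4 mol.
Product formed: 0.55 × 1.042e-4 = 5.731e-5 mol.
Rate: 5.731e-5 mol / (219 s × 0.18 L) = 1.5e-6 M s⁻¹.

1.5e-6 M s⁻¹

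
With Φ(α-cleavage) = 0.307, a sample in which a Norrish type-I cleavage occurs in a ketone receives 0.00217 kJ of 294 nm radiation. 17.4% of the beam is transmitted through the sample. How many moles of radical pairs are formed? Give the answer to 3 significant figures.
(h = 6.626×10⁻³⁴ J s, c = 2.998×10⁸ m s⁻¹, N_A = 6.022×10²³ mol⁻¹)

1.35×10⁻⁶ mol

Photon energy at 294 nm: hc/λ = (6.626×10⁻³⁴)(2.998×10⁸)/(294×10⁻⁹) = 6.757×10⁻¹⁹ J.
Incident energy: 0.00217 kJ = 2.17 J.
Photons incident: 2.17 / 6.757×10⁻¹⁹ = 3.211×10¹⁸, i.e. 3.211×10¹⁸/6.022×10²³ = 5.332×10⁻⁶ mol.
Fraction absorbed: 1 − 17.4/100 = 0.8260.
Photons absorbed: 0.8260 × 5.332×10⁻⁶ = 4.404×10⁻⁶ mol.
Product: Φ × n_abs = 0.307 × 4.404×10⁻⁶ = 1.352×10⁻⁶ mol.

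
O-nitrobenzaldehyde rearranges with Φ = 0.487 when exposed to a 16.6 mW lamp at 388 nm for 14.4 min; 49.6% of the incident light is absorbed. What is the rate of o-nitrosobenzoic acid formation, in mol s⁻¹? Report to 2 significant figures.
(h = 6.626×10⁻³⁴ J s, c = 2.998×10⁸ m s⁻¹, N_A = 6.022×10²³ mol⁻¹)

1.3×10⁻⁸ mol s⁻¹

Photon energy at 388 nm: hc/λ = (6.626×10⁻³⁴)(2.998×10⁸)/(388×10⁻⁹) = 5.120×10⁻¹⁹ J.
Energy delivered: (16.6 mW)(864 s) = 14.34 J.
Photons incident: 14.34 / 5.120×10⁻¹⁹ = 2.801×10¹⁹, i.e. 2.801×10¹⁹/6.022×10²³ = 4.651×10⁻⁵ mol.
Photons absorbed: 0.496 × 4.651×10⁻⁵ = 2.307×10⁻⁵ mol.
Product formed: 0.487 × 2.307×10⁻⁵ = 1.124×10⁻⁵ mol.
Rate: 1.124×10⁻⁵ / 864 s = 1.3×10⁻⁸ mol s⁻¹.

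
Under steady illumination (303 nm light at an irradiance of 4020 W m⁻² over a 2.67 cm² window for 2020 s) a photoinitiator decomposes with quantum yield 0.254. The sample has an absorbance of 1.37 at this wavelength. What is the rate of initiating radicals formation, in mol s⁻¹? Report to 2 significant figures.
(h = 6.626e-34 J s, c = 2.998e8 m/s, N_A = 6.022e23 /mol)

6.6e-7 mol s⁻¹

Photon energy at 303 nm: hc/λ = (6.626e-34)(2.998e8)/(303e-9) = 6.556e-19 J.
Energy delivered: (4020 W m⁻²)(2.67e-4 m²)(2020 s) = 2168 J.
Photons incident: 2168 / 6.556e-19 = 3.307e21, i.e. 3.307e21/6.022e23 = 0.005492 mol.
Fraction absorbed: 1 − 10^(−1.37) = 0.9573.
Photons absorbed: 0.9573 × 0.005492 = 0.005257 mol.
Product formed: 0.254 × 0.005257 = 0.001335 mol.
Rate: 0.001335 / 2020 s = 6.6e-7 mol s⁻¹.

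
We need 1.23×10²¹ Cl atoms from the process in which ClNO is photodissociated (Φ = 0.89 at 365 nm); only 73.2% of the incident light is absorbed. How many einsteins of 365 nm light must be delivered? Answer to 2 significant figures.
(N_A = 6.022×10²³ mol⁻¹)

0.0031 einstein

Product: 1.23×10²¹ / 6.022×10²³ = 0.002043 mol.
Photons that must be absorbed: 0.002043 / 0.89 = 0.002296 mol.
Incident photons needed: 0.002296 / 0.732 = 0.003137 mol.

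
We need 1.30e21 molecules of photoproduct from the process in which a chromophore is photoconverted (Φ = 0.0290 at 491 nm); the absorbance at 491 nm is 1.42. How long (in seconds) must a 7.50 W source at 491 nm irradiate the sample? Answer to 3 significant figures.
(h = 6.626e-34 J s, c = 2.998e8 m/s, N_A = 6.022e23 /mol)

Product: 1.30e21 / 6.022e23 = 0.002159 mol.
Photons that must be absorbed: 0.002159 / 0.0290 = 0.07445 mol.
Fraction absorbed: 1 − 10^(−1.42) = 0.9620.
Incident photons needed: 0.07445 / 0.9620 = 0.07739 mol.
Photon energy: hc/λ = 4.046e-19 J; per mole, 2.437e5 J mol⁻¹.
Energy required: 0.07739 × 2.437e5 = 1.886e4 J.
Time: 1.886e4 J / 7.5 W = 2510 s.

t ≈ 2510 s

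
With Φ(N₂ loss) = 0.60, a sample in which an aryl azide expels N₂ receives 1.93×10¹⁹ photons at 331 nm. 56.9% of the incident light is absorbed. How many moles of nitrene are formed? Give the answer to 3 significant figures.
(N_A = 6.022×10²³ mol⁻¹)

1.09×10⁻⁵ mol

Moles of photons: 1.93×10¹⁹ / 6.022×10²³ = 3.205×10⁻⁵ mol.
Photons absorbed: 0.569 × 3.205×10⁻⁵ = 1.824×10⁻⁵ mol.
Product: Φ × n_abs = 0.60 × 1.824×10⁻⁵ = 1.094×10⁻⁵ mol.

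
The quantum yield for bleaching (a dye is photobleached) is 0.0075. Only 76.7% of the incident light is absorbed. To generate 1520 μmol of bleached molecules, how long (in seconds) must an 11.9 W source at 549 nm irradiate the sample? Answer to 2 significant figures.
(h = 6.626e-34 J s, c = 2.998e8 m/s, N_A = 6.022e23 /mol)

t ≈ 4800 s

Product: 1520 μmol = 0.00152 mol.
Photons that must be absorbed: 0.00152 / 0.0075 = 0.2027 mol.
Incident photons needed: 0.2027 / 0.767 = 0.2643 mol.
Photon energy: hc/λ = 3.618e-19 J; per mole, 2.179e5 J mol⁻¹.
Energy required: 0.2643 × 2.179e5 = 5.759e4 J.
Time: 5.759e4 J / 11.9 W = 4800 s.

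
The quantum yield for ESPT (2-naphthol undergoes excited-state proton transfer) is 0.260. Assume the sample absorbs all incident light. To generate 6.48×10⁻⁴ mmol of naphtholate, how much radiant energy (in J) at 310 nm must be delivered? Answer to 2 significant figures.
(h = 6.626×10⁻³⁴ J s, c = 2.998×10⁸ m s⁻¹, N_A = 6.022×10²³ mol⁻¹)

Product: 6.48×10⁻⁴ mmol = 6.48×10⁻⁷ mol.
Photons that must be absorbed: 6.48×10⁻⁷ / 0.260 = 2.492×10⁻⁶ mol.
Photon energy: hc/λ = 6.408×10⁻¹⁹ J; per mole, 3.859×10⁵ J mol⁻¹.
Energy required: 2.492×10⁻⁶ × 3.859×10⁵ = 0.96 J.

0.96 J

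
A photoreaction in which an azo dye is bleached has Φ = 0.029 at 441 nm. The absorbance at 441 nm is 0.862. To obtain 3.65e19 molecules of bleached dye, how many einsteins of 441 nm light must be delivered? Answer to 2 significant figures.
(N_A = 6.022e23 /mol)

0.0024 einstein

Product: 3.65e19 / 6.022e23 = 6.061e-5 mol.
Photons that must be absorbed: 6.061e-5 / 0.029 = 0.002090 mol.
Fraction absorbed: 1 − 10^(−0.862) = 0.8626.
Incident photons needed: 0.002090 / 0.8626 = 0.002423 mol.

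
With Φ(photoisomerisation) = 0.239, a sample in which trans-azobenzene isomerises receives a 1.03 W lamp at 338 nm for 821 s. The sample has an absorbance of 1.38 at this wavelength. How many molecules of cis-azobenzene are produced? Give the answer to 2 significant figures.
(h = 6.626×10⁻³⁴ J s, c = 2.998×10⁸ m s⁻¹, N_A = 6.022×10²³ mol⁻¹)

3.3×10²⁰ molecules

Photon energy at 338 nm: hc/λ = (6.626×10⁻³⁴)(2.998×10⁸)/(338×10⁻⁹) = 5.877×10⁻¹⁹ J.
Energy delivered: (1.03 W)(821 s) = 845.6 J.
Photons incident: 845.6 / 5.877×10⁻¹⁹ = 1.439×10²¹, i.e. 1.439×10²¹/6.022×10²³ = 0.002390 mol.
Fraction absorbed: 1 − 10^(−1.38) = 0.9583.
Photons absorbed: 0.9583 × 0.002390 = 0.002290 mol.
Product: Φ × n_abs = 0.239 × 0.002290 = 5.473×10⁻⁴ mol.
As a count: 5.473×10⁻⁴ × 6.022×10²³ = 3.3×10²⁰.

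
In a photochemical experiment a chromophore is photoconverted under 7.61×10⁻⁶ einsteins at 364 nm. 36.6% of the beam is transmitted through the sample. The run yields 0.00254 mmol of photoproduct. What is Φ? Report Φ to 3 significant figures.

Product: 0.00254 mmol = 2.54×10⁻⁶ mol.
Fraction absorbed: 1 − 36.6/100 = 0.6340.
Photons absorbed: 0.6340 × 7.61×10⁻⁶ = 4.825×10⁻⁶ mol.
Φ = 2.54×10⁻⁶ mol / 4.825×10⁻⁶ mol photons = 0.526.

Φ = 0.526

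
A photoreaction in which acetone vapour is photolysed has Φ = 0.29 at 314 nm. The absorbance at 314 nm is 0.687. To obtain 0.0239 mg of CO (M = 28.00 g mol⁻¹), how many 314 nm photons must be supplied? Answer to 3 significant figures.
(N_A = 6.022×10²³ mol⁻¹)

2.23×10¹⁸ photons

Product: 0.0239 mg / 28.00 g mol⁻¹ = 8.536×10⁻⁷ mol.
Photons that must be absorbed: 8.536×10⁻⁷ / 0.29 = 2.943×10⁻⁶ mol.
Fraction absorbed: 1 − 10^(−0.687) = 0.7944.
Incident photons needed: 2.943×10⁻⁶ / 0.7944 = 3.705×10⁻⁶ mol.
Photon count: 3.705×10⁻⁶ × 6.022×10²³ = 2.23×10¹⁸.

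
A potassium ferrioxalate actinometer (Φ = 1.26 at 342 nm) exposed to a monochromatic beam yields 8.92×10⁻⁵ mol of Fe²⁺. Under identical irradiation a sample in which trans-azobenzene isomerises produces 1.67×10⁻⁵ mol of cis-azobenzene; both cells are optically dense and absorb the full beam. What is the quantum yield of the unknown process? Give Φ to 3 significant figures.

Φ = 0.236

Photons absorbed by the actinometer: 8.92×10⁻⁵ / 1.26 = 7.079×10⁻⁵ mol.
Φ(unknown) = 1.67×10⁻⁵ / 7.079×10⁻⁵ = 0.236.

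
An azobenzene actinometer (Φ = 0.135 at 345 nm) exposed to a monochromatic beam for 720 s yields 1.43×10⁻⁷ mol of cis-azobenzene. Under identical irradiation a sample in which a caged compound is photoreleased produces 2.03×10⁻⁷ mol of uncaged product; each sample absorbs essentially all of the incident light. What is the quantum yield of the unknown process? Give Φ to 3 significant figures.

Φ = 0.192

Photons absorbed by the actinometer: 1.43×10⁻⁷ / 0.135 = 1.059×10⁻⁶ mol.
Φ(unknown) = 2.03×10⁻⁷ / 1.059×10⁻⁶ = 0.192.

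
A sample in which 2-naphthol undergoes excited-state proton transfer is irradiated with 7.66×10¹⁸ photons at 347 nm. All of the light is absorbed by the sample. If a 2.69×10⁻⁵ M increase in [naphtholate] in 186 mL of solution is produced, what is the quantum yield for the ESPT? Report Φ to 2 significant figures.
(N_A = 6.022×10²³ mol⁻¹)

Product: (2.69×10⁻⁵ M)(0.186 L) = 5.003×10⁻⁶ mol.
Moles of photons: 7.66×10¹⁸ / 6.022×10²³ = 1.272×10⁻⁵ mol.
Φ = 5.003×10⁻⁶ mol / 1.272×10⁻⁵ mol photons = 0.39.

Φ = 0.39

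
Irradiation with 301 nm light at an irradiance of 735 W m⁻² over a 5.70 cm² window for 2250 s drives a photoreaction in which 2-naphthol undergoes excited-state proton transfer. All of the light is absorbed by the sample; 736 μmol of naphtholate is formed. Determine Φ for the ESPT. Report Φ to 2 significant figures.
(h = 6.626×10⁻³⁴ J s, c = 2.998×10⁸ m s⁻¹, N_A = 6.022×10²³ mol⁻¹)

Product: 736 μmol = 7.36×10⁻⁴ mol.
Photon energy at 301 nm: hc/λ = (6.626×10⁻³⁴)(2.998×10⁸)/(301×10⁻⁹) = 6.600×10⁻¹⁹ J.
Energy delivered: (735 W m⁻²)(5.70×10⁻⁴ m²)(2250 s) = 942.6 J.
Photons incident: 942.6 / 6.600×10⁻¹⁹ = 1.428×10²¹, i.e. 1.428×10²¹/6.022×10²³ = 0.002371 mol.
Φ = 7.36×10⁻⁴ mol / 0.002371 mol photons = 0.31.

Φ = 0.31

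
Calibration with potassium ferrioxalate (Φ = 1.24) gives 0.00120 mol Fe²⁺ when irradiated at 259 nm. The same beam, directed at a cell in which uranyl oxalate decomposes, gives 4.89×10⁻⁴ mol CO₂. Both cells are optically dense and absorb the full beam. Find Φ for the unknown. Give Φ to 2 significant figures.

Photons absorbed by the actinometer: 0.00120 / 1.24 = 9.677×10⁻⁴ mol.
Φ(unknown) = 4.89×10⁻⁴ / 9.677×10⁻⁴ = 0.51.

Φ = 0.51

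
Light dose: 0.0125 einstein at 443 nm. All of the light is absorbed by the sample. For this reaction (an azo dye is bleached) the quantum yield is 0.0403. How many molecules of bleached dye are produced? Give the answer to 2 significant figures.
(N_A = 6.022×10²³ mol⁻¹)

3.0×10²⁰ molecules

Product: Φ × n_abs = 0.0403 × 0.0125 = 5.038×10⁻⁴ mol.
As a count: 5.038×10⁻⁴ × 6.022×10²³ = 3.0×10²⁰.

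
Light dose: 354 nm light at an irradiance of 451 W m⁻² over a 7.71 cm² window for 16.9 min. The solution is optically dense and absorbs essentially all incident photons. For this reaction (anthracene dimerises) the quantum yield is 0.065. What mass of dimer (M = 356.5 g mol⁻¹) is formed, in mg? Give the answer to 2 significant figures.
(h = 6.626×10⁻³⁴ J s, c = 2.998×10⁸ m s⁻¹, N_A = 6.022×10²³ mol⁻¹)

24 mg

Photon energy at 354 nm: hc/λ = (6.626×10⁻³⁴)(2.998×10⁸)/(354×10⁻⁹) = 5.612×10⁻¹⁹ J.
Energy delivered: (451 W m⁻²)(7.71×10⁻⁴ m²)(1014 s) = 352.6 J.
Photons incident: 352.6 / 5.612×10⁻¹⁹ = 6.283×10²⁰, i.e. 6.283×10²⁰/6.022×10²³ = 0.001043 mol.
Product: Φ × n_abs = 0.065 × 0.001043 = 6.780×10⁻⁵ mol.
Mass: 6.780×10⁻⁵ × 356.5 = 0.02417 g = 24 mg.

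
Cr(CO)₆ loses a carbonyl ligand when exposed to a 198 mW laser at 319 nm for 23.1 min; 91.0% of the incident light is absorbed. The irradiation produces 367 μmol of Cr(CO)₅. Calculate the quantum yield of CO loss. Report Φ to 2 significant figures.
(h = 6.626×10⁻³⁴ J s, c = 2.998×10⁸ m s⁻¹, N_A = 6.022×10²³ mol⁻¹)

Product: 367 μmol = 3.67×10⁻⁴ mol.
Photon energy at 319 nm: hc/λ = (6.626×10⁻³⁴)(2.998×10⁸)/(319×10⁻⁹) = 6.227×10⁻¹⁹ J.
Energy delivered: (198 mW)(1386 s) = 274.4 J.
Photons incident: 274.4 / 6.227×10⁻¹⁹ = 4.407×10²⁰, i.e. 4.407×10²⁰/6.022×10²³ = 7.318×10⁻⁴ mol.
Photons absorbed: 0.910 × 7.318×10⁻⁴ = 6.659×10⁻⁴ mol.
Φ = 3.67×10⁻⁴ mol / 6.659×10⁻⁴ mol photons = 0.55.

Φ = 0.55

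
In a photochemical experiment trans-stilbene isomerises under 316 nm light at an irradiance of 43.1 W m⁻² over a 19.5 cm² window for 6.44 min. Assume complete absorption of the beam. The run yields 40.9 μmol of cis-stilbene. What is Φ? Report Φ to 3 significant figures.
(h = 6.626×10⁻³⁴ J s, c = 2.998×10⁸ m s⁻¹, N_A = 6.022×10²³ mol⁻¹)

Φ = 0.477

Product: 40.9 μmol = 4.09×10⁻⁵ mol.
Photon energy at 316 nm: hc/λ = (6.626×10⁻³⁴)(2.998×10⁸)/(316×10⁻⁹) = 6.286×10⁻¹⁹ J.
Energy delivered: (43.1 W m⁻²)(19.5×10⁻⁴ m²)(386.4 s) = 32.47 J.
Photons incident: 32.47 / 6.286×10⁻¹⁹ = 5.165×10¹⁹, i.e. 5.165×10¹⁹/6.022×10²³ = 8.577×10⁻⁵ mol.
Φ = 4.09×10⁻⁵ mol / 8.577×10⁻⁵ mol photons = 0.477.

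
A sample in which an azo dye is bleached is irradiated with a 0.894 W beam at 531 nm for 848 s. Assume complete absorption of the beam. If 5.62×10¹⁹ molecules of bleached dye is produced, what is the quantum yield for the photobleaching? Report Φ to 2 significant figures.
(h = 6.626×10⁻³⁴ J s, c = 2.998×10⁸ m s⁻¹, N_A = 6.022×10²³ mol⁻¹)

Φ = 0.028

Product: 5.62×10¹⁹ / 6.022×10²³ = 9.332×10⁻⁵ mol.
Photon energy at 531 nm: hc/λ = (6.626×10⁻³⁴)(2.998×10⁸)/(531×10⁻⁹) = 3.741×10⁻¹⁹ J.
Energy delivered: (0.894 W)(848 s) = 758.1 J.
Photons incident: 758.1 / 3.741×10⁻¹⁹ = 2.026×10²¹, i.e. 2.026×10²¹/6.022×10²³ = 0.003364 mol.
Φ = 9.332×10⁻⁵ mol / 0.003364 mol photons = 0.028.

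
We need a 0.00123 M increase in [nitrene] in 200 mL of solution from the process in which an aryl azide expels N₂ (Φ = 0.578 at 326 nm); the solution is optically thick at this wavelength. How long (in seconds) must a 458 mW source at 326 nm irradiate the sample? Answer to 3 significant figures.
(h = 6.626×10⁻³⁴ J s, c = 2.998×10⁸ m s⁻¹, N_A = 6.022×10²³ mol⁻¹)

Product: (0.00123 M)(0.2 L) = 2.460×10⁻⁴ mol.
Photons that must be absorbed: 2.460×10⁻⁴ / 0.578 = 4.256×10⁻⁴ mol.
Photon energy: hc/λ = 6.093×10⁻¹⁹ J; per mole, 3.669×10⁵ J mol⁻¹.
Energy required: 4.256×10⁻⁴ × 3.669×10⁵ = 156.2 J.
Time: 156.2 J / 0.458 W = 341 s.

t ≈ 341 s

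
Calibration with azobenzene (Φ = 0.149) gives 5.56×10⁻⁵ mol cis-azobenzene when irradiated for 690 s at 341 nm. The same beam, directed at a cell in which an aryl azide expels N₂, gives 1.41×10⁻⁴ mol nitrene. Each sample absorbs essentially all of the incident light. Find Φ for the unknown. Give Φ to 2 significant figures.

Photons absorbed by the actinometer: 5.56×10⁻⁵ / 0.149 = 3.732×10⁻⁴ mol.
Φ(unknown) = 1.41×10⁻⁴ / 3.732×10⁻⁴ = 0.38.

Φ = 0.38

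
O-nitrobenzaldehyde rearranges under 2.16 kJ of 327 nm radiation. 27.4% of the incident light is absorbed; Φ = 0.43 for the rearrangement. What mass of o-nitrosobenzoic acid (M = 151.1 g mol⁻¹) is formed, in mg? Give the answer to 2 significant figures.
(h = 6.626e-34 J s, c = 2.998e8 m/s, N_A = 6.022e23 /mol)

110 mg

Photon energy at 327 nm: hc/λ = (6.626e-34)(2.998e8)/(327e-9) = 6.075e-19 J.
Incident energy: 2.16 kJ = 2160 J.
Photons incident: 2160 / 6.075e-19 = 3.556e21, i.e. 3.556e21/6.022e23 = 0.005905 mol.
Photons absorbed: 0.274 × 0.005905 = 0.001618 mol.
Product: Φ × n_abs = 0.43 × 0.001618 = 6.957e-4 mol.
Mass: 6.957e-4 × 151.1 = 0.1051 g = 110 mg.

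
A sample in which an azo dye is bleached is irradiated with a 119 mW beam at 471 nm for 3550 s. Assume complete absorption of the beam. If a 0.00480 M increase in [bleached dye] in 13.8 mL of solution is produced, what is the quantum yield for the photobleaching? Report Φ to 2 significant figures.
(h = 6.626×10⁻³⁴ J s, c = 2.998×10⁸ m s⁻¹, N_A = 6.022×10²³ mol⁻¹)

Product: (0.00480 M)(0.0138 L) = 6.624×10⁻⁵ mol.
Photon energy at 471 nm: hc/λ = (6.626×10⁻³⁴)(2.998×10⁸)/(471×10⁻⁹) = 4.218×10⁻¹⁹ J.
Energy delivered: (119 mW)(3550 s) = 422.5 J.
Photons incident: 422.5 / 4.218×10⁻¹⁹ = 1.002×10²¹, i.e. 1.002×10²¹/6.022×10²³ = 0.001664 mol.
Φ = 6.624×10⁻⁵ mol / 0.001664 mol photons = 0.040.

Φ = 0.040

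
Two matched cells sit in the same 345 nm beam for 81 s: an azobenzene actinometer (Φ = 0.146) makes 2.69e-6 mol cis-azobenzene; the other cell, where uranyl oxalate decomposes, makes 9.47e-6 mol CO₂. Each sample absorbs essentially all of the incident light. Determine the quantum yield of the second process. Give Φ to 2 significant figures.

Φ = 0.51

Photons absorbed by the actinometer: 2.69e-6 / 0.146 = 1.842e-5 mol.
Φ(unknown) = 9.47e-6 / 1.842e-5 = 0.51.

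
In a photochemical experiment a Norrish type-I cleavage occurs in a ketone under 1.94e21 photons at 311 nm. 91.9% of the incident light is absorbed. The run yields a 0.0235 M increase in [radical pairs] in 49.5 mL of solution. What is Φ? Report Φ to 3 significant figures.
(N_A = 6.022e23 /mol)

Product: (0.0235 M)(0.0495 L) = 0.001163 mol.
Moles of photons: 1.94e21 / 6.022e23 = 0.003222 mol.
Photons absorbed: 0.919 × 0.003222 = 0.002961 mol.
Φ = 0.001163 mol / 0.002961 mol photons = 0.393.

Φ = 0.393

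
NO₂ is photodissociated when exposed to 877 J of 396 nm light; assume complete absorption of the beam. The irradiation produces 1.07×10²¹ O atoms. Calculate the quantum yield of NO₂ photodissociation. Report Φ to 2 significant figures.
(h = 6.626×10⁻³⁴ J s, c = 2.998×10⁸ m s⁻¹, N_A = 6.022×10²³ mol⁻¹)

Φ = 0.61

Product: 1.07×10²¹ / 6.022×10²³ = 0.001777 mol.
Photon energy at 396 nm: hc/λ = (6.626×10⁻³⁴)(2.998×10⁸)/(396×10⁻⁹) = 5.016×10⁻¹⁹ J.
Photons incident: 877 / 5.016×10⁻¹⁹ = 1.748×10²¹, i.e. 1.748×10²¹/6.022×10²³ = 0.002903 mol.
Φ = 0.001777 mol / 0.002903 mol photons = 0.61.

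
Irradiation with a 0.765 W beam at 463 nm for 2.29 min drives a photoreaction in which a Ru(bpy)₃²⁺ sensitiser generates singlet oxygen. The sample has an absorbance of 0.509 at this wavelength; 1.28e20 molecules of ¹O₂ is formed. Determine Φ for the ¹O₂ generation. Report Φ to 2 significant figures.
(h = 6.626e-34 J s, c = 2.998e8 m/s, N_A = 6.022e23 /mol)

Φ = 0.76

Product: 1.28e20 / 6.022e23 = 2.126e-4 mol.
Photon energy at 463 nm: hc/λ = (6.626e-34)(2.998e8)/(463e-9) = 4.290e-19 J.
Energy delivered: (0.765 W)(137.4 s) = 105.1 J.
Photons incident: 105.1 / 4.290e-19 = 2.450e20, i.e. 2.450e20/6.022e23 = 4.068e-4 mol.
Fraction absorbed: 1 − 10^(−0.509) = 0.6903.
Photons absorbed: 0.6903 × 4.068e-4 = 2.808e-4 mol.
Φ = 2.126e-4 mol / 2.808e-4 mol photons = 0.76.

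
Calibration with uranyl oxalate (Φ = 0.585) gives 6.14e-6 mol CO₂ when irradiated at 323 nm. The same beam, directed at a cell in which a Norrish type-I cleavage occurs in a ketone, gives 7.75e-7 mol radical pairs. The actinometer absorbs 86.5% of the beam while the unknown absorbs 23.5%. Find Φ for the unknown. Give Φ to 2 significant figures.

Φ = 0.27

Photons absorbed by the actinometer: 6.14e-6 / 0.585 = 1.050e-5 mol.
Incident flux: 1.050e-5 / 0.865 = 1.214e-5 einstein.
Absorbed by unknown: 0.235 × 1.214e-5 = 2.853e-6 mol.
Φ(unknown) = 7.75e-7 / 2.853e-6 = 0.27.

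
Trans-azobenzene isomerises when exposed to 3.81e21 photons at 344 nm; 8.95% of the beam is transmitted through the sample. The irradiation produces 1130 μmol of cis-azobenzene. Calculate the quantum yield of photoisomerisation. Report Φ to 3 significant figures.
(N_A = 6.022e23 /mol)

Product: 1130 μmol = 0.00113 mol.
Moles of photons: 3.81e21 / 6.022e23 = 0.006327 mol.
Fraction absorbed: 1 − 8.95/100 = 0.9105.
Photons absorbed: 0.9105 × 0.006327 = 0.005761 mol.
Φ = 0.00113 mol / 0.005761 mol photons = 0.196.

Φ = 0.196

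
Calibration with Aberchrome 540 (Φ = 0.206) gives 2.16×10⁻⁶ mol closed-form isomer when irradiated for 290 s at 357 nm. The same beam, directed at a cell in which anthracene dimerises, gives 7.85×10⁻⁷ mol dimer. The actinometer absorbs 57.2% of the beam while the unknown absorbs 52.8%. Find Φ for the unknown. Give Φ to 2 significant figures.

Photons absorbed by the actinometer: 2.16×10⁻⁶ / 0.206 = 1.049×10⁻⁵ mol.
Incident flux: 1.049×10⁻⁵ / 0.572 = 1.834×10⁻⁵ einstein.
Absorbed by unknown: 0.528 × 1.834×10⁻⁵ = 9.684×10⁻⁶ mol.
Φ(unknown) = 7.85×10⁻⁷ / 9.684×10⁻⁶ = 0.081.

Φ = 0.081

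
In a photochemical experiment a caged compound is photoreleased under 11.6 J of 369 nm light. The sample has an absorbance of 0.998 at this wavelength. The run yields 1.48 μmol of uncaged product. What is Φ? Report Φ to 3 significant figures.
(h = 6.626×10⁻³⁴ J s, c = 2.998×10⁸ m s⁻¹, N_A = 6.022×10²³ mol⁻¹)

Φ = 0.0460

Product: 1.48 μmol = 1.48×10⁻⁶ mol.
Photon energy at 369 nm: hc/λ = (6.626×10⁻³⁴)(2.998×10⁸)/(369×10⁻⁹) = 5.383×10⁻¹⁹ J.
Photons incident: 11.6 / 5.383×10⁻¹⁹ = 2.155×10¹⁹, i.e. 2.155×10¹⁹/6.022×10²³ = 3.579×10⁻⁵ mol.
Fraction absorbed: 1 − 10^(−0.998) = 0.8995.
Photons absorbed: 0.8995 × 3.579×10⁻⁵ = 3.219×10⁻⁵ mol.
Φ = 1.48×10⁻⁶ mol / 3.219×10⁻⁵ mol photons = 0.0460.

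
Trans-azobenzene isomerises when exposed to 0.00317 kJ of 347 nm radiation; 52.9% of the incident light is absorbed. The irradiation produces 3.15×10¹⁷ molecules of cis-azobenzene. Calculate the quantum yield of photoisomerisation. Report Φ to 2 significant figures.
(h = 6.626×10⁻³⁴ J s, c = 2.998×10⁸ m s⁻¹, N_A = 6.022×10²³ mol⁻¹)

Φ = 0.11

Product: 3.15×10¹⁷ / 6.022×10²³ = 5.231×10⁻⁷ mol.
Photon energy at 347 nm: hc/λ = (6.626×10⁻³⁴)(2.998×10⁸)/(347×10⁻⁹) = 5.725×10⁻¹⁹ J.
Incident energy: 0.00317 kJ = 3.17 J.
Photons incident: 3.17 / 5.725×10⁻¹⁹ = 5.537×10¹⁸, i.e. 5.537×10¹⁸/6.022×10²³ = 9.195×10⁻⁶ mol.
Photons absorbed: 0.529 × 9.195×10⁻⁶ = 4.864×10⁻⁶ mol.
Φ = 5.231×10⁻⁷ mol / 4.864×10⁻⁶ mol photons = 0.11.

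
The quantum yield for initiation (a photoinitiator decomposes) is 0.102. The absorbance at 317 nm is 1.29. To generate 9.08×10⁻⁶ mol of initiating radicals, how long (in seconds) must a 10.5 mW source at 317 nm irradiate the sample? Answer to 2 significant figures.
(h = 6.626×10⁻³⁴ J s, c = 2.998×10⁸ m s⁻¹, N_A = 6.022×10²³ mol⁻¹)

Photons that must be absorbed: 9.08×10⁻⁶ / 0.102 = 8.902×10⁻⁵ mol.
Fraction absorbed: 1 − 10^(−1.29) = 0.9487.
Incident photons needed: 8.902×10⁻⁵ / 0.9487 = 9.383×10⁻⁵ mol.
Photon energy: hc/λ = 6.266×10⁻¹⁹ J; per mole, 3.773×10⁵ J mol⁻¹.
Energy required: 9.383×10⁻⁵ × 3.773×10⁵ = 35.40 J.
Time: 35.40 J / 0.0105 W = 3400 s.

t ≈ 3400 s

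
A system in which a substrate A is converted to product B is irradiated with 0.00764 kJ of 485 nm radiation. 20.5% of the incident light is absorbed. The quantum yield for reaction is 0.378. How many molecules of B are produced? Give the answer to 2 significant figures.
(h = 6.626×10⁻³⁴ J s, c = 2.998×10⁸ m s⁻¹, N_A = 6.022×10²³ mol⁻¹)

Photon energy at 485 nm: hc/λ = (6.626×10⁻³⁴)(2.998×10⁸)/(485×10⁻⁹) = 4.096×10⁻¹⁹ J.
Incident energy: 0.00764 kJ = 7.64 J.
Photons incident: 7.64 / 4.096×10⁻¹⁹ = 1.865×10¹⁹, i.e. 1.865×10¹⁹/6.022×10²³ = 3.097×10⁻⁵ mol.
Photons absorbed: 0.205 × 3.097×10⁻⁵ = 6.349×10⁻⁶ mol.
Product: Φ × n_abs = 0.378 × 6.349×10⁻⁶ = 2.400×10⁻⁶ mol.
As a count: 2.400×10⁻⁶ × 6.022×10²³ = 1.4×10¹⁸.

1.4×10¹⁸ molecules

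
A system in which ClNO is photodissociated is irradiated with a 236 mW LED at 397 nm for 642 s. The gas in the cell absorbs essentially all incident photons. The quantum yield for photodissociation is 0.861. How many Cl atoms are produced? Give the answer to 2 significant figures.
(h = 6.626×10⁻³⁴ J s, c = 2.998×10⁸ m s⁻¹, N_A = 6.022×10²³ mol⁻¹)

2.6×10²⁰ atoms

Photon energy at 397 nm: hc/λ = (6.626×10⁻³⁴)(2.998×10⁸)/(397×10⁻⁹) = 5.004×10⁻¹⁹ J.
Energy delivered: (236 mW)(642 s) = 151.5 J.
Photons incident: 151.5 / 5.004×10⁻¹⁹ = 3.028×10²⁰, i.e. 3.028×10²⁰/6.022×10²³ = 5.028×10⁻⁴ mol.
Product: Φ × n_abs = 0.861 × 5.028×10⁻⁴ = 4.329×10⁻⁴ mol.
As a count: 4.329×10⁻⁴ × 6.022×10²³ = 2.6×10²⁰.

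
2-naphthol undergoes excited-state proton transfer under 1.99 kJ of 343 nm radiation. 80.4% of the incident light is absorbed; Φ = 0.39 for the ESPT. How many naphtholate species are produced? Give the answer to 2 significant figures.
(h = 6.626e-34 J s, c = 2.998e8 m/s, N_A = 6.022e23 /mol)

1.1e21 species

Photon energy at 343 nm: hc/λ = (6.626e-34)(2.998e8)/(343e-9) = 5.791e-19 J.
Incident energy: 1.99 kJ = 1990 J.
Photons incident: 1990 / 5.791e-19 = 3.436e21, i.e. 3.436e21/6.022e23 = 0.005706 mol.
Photons absorbed: 0.804 × 0.005706 = 0.004588 mol.
Product: Φ × n_abs = 0.39 × 0.004588 = 0.001789 mol.
As a count: 0.001789 × 6.022e23 = 1.1e21.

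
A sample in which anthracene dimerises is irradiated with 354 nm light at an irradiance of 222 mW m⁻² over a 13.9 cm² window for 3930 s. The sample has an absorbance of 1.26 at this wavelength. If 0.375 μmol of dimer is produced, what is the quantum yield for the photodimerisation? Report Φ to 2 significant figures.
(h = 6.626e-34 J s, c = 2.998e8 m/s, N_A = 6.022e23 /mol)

Product: 0.375 μmol = 3.75e-7 mol.
Photon energy at 354 nm: hc/λ = (6.626e-34)(2.998e8)/(354e-9) = 5.612e-19 J.
Energy delivered: (222 mW m⁻²)(13.9e-4 m²)(3930 s) = 1.213 J.
Photons incident: 1.213 / 5.612e-19 = 2.161e18, i.e. 2.161e18/6.022e23 = 3.589e-6 mol.
Fraction absorbed: 1 − 10^(−1.26) = 0.9450.
Photons absorbed: 0.9450 × 3.589e-6 = 3.392e-6 mol.
Φ = 3.75e-7 mol / 3.392e-6 mol photons = 0.11.

Φ = 0.11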